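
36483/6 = 12161/2= 6080.50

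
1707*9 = 15363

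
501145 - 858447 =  - 357302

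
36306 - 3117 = 33189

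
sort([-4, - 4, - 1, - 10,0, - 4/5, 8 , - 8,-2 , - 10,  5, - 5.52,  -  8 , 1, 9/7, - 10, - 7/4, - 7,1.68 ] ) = [ - 10,-10,  -  10, - 8,  -  8,  -  7 , - 5.52,  -  4,-4,-2, - 7/4, - 1, - 4/5 , 0,1, 9/7,  1.68,5, 8]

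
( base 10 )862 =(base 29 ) 10L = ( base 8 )1536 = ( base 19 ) 277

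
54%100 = 54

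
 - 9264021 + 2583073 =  - 6680948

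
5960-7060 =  - 1100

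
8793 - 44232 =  -35439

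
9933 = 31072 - 21139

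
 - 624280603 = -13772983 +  - 610507620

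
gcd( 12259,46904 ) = 533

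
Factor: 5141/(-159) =-3^( - 1 )*97^1 = -97/3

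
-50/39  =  -50/39 = -1.28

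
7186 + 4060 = 11246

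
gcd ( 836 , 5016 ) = 836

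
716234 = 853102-136868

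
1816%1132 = 684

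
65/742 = 65/742 =0.09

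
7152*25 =178800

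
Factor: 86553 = 3^2*59^1 * 163^1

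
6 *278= 1668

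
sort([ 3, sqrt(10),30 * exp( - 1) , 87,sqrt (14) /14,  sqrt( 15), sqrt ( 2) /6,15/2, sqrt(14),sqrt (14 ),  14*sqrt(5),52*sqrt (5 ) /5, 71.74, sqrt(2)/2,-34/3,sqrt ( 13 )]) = [ - 34/3,sqrt(2)/6, sqrt( 14)/14, sqrt( 2) /2,3,sqrt ( 10),sqrt(13) , sqrt(14),sqrt( 14), sqrt ( 15), 15/2,30*exp(-1 ), 52*sqrt(5 )/5,  14*sqrt (5 ), 71.74,  87 ] 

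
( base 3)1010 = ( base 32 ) u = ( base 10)30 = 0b11110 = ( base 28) 12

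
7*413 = 2891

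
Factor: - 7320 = -2^3*3^1*5^1* 61^1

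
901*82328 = 74177528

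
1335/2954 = 1335/2954  =  0.45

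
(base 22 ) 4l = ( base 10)109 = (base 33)3a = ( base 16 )6D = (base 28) 3p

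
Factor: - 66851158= -2^1 * 11^1*19^1*159931^1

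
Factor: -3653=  - 13^1*281^1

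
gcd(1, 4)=1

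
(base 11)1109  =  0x5B5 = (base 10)1461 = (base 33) 1B9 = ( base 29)1lb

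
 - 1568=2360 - 3928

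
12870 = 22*585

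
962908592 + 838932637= 1801841229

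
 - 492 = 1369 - 1861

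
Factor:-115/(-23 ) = 5  =  5^1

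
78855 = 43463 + 35392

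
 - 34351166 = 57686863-92038029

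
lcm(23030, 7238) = 253330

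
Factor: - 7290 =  - 2^1*3^6*5^1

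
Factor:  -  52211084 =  - 2^2*229^1*56999^1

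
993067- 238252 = 754815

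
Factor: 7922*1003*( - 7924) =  -2^3*7^1*17^2 * 59^1*233^1 * 283^1 = - 62962249784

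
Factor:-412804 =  - 2^2*7^1*23^1*641^1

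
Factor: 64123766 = 2^1*7^1*4580269^1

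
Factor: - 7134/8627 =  - 2^1*3^1*29^1*41^1*8627^( - 1)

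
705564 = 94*7506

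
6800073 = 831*8183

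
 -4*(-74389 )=297556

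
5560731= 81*68651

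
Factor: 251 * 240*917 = 55240080 = 2^4 * 3^1*5^1*7^1*131^1*251^1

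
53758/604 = 89 + 1/302 =89.00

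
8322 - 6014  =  2308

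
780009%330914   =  118181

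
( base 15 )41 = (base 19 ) 34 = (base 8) 75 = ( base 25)2b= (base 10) 61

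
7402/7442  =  3701/3721 = 0.99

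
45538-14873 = 30665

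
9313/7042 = 9313/7042 = 1.32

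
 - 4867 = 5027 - 9894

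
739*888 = 656232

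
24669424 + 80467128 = 105136552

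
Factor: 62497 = 62497^1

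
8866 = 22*403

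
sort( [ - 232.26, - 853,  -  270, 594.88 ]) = [ - 853, -270,-232.26 , 594.88 ]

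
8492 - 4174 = 4318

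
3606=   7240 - 3634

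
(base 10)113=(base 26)49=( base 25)4D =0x71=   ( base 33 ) 3e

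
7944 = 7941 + 3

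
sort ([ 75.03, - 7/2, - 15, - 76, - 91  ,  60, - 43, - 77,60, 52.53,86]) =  [ - 91, - 77, - 76, - 43, - 15,-7/2,52.53, 60 , 60,75.03,86]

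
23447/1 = 23447 = 23447.00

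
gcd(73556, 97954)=2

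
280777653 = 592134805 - 311357152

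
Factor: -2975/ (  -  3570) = 2^( - 1)*3^( - 1) * 5^1  =  5/6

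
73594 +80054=153648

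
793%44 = 1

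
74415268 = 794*93722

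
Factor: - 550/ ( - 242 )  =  25/11 = 5^2*11^( - 1)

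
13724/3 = 4574+2/3 = 4574.67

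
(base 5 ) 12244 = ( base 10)949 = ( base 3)1022011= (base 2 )1110110101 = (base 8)1665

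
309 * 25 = 7725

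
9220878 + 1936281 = 11157159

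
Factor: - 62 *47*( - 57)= 166098 = 2^1*3^1*19^1*31^1 * 47^1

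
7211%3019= 1173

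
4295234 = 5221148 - 925914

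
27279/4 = 6819 + 3/4 = 6819.75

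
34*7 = 238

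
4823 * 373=1798979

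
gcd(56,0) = 56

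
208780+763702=972482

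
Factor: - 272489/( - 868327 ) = 7^2*67^1 * 83^1*868327^ ( - 1)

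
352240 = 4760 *74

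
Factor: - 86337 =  - 3^2*53^1*181^1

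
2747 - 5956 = - 3209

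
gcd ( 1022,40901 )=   7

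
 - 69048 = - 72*959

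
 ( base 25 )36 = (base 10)81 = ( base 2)1010001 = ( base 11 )74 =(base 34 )2d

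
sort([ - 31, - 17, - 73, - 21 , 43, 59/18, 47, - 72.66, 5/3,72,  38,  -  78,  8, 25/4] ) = [ - 78, - 73,  -  72.66 , -31, - 21 , - 17,  5/3, 59/18, 25/4, 8 , 38 , 43, 47,72] 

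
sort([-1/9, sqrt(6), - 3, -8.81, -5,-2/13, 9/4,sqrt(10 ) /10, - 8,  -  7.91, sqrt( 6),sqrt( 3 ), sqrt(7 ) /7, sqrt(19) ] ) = [  -  8.81, - 8,-7.91, - 5,  -  3,  -  2/13, - 1/9, sqrt (10)/10 , sqrt(7) /7, sqrt( 3 ), 9/4, sqrt( 6),sqrt( 6),sqrt( 19 )] 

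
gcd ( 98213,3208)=1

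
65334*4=261336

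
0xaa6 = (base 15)C1B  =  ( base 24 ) 4HE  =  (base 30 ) 30q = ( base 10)2726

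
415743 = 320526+95217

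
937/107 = 8 + 81/107 = 8.76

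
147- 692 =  - 545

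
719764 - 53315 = 666449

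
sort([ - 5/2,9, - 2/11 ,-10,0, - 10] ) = [ - 10, - 10, - 5/2, - 2/11,  0, 9] 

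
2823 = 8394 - 5571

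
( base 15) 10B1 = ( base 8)6725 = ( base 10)3541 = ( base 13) 17C5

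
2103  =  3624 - 1521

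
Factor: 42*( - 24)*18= - 2^5*3^4*7^1 =- 18144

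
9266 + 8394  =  17660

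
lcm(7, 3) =21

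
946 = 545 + 401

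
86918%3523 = 2366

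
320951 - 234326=86625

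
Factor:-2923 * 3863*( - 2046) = 2^1*3^1*11^1 * 31^1*37^1*79^1*3863^1 = 23102509254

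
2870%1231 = 408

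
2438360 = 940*2594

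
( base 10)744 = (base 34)lu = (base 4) 23220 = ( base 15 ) 349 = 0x2e8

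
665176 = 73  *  9112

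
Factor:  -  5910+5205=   -  705 = - 3^1 * 5^1*47^1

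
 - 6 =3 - 9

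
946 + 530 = 1476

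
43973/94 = 467 + 75/94 = 467.80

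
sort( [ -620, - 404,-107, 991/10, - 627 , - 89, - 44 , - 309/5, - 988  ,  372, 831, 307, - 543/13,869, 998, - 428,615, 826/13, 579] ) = [-988, - 627 ,  -  620, - 428, - 404,-107, -89, - 309/5,-44, - 543/13,826/13, 991/10, 307, 372, 579,615, 831,  869,998 ] 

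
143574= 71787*2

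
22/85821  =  22/85821 =0.00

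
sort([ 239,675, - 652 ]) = [-652,239, 675]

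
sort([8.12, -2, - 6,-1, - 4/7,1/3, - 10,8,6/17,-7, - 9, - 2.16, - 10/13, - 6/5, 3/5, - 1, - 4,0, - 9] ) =[  -  10, - 9, - 9, - 7, - 6, - 4, - 2.16, - 2, - 6/5, - 1,-1, - 10/13, - 4/7,0 , 1/3,6/17,3/5,8,8.12 ] 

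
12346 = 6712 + 5634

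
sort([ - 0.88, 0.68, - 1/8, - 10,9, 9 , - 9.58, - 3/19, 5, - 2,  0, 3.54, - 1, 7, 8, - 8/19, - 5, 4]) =[ - 10, - 9.58, - 5,-2, - 1, - 0.88, - 8/19, - 3/19,-1/8,0,0.68, 3.54, 4, 5,  7,8,9, 9 ]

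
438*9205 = 4031790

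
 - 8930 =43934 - 52864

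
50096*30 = 1502880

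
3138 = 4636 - 1498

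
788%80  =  68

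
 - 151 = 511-662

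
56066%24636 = 6794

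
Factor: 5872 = 2^4*367^1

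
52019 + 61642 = 113661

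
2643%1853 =790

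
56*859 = 48104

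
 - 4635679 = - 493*9403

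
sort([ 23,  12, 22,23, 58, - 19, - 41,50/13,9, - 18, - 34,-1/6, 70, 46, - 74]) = [ - 74, - 41, -34, -19, - 18, - 1/6,50/13, 9,12,22, 23,23,46, 58,70] 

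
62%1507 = 62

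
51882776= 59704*869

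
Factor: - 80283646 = - 2^1 *1087^1*36929^1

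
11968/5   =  11968/5 = 2393.60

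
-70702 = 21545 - 92247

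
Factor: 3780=2^2*3^3*5^1*7^1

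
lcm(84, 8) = 168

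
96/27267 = 32/9089 = 0.00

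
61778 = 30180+31598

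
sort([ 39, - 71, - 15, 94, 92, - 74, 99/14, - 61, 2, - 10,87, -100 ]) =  [ - 100, - 74, - 71,-61,  -  15,-10,2, 99/14 , 39, 87,92, 94] 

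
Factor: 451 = 11^1 * 41^1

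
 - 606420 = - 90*6738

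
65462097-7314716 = 58147381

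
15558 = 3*5186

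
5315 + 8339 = 13654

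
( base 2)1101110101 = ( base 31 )sh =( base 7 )2403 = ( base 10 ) 885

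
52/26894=26/13447= 0.00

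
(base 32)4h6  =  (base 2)1001000100110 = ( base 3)20101002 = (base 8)11046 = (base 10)4646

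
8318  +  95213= 103531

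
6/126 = 1/21 =0.05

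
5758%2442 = 874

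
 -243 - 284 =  - 527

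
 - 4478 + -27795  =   - 32273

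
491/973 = 491/973=0.50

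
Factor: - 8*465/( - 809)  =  2^3*3^1*5^1*31^1*809^( - 1 ) = 3720/809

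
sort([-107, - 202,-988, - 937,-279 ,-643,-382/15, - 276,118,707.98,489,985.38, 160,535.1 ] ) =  [  -  988, - 937,-643, - 279, -276, -202, - 107,-382/15, 118, 160, 489,  535.1, 707.98, 985.38 ] 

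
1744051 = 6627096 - 4883045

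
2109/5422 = 2109/5422=0.39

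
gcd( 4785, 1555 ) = 5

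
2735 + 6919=9654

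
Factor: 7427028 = 2^2 * 3^1*7^2*17^1*743^1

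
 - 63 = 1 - 64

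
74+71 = 145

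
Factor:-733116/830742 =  - 398/451 =- 2^1*11^( - 1 )*41^( - 1 )*199^1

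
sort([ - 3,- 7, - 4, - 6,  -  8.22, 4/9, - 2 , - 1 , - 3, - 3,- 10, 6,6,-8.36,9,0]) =[ - 10, - 8.36, - 8.22,-7, - 6,- 4, - 3, - 3,- 3,- 2, - 1,0,4/9,6,6,9] 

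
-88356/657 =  - 135+113/219 = - 134.48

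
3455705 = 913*3785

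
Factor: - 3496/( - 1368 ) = 3^( - 2 )*23^1 = 23/9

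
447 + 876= 1323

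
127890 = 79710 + 48180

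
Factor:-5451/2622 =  - 2^( - 1 )*19^( - 1)*79^1=-  79/38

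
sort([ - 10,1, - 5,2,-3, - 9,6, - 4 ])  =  [ - 10, -9, -5,  -  4, - 3,1, 2, 6 ]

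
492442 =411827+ 80615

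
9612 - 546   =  9066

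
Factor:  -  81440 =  - 2^5 * 5^1*509^1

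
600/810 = 20/27 = 0.74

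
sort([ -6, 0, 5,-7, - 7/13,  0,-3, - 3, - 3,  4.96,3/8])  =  [  -  7, - 6, - 3 , - 3, - 3,-7/13, 0, 0,3/8, 4.96,5 ]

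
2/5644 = 1/2822 = 0.00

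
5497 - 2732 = 2765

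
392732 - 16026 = 376706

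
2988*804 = 2402352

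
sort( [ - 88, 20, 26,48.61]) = [  -  88, 20, 26, 48.61]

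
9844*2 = 19688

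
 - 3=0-3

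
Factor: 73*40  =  2920=2^3 * 5^1*73^1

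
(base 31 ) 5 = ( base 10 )5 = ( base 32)5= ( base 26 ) 5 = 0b101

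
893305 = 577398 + 315907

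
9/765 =1/85 = 0.01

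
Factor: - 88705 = - 5^1*113^1*157^1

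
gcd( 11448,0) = 11448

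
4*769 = 3076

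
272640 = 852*320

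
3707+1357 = 5064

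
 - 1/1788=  -1 + 1787/1788 = -0.00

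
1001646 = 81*12366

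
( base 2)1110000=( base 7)220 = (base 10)112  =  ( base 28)40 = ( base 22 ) 52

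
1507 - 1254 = 253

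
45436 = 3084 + 42352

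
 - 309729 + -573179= - 882908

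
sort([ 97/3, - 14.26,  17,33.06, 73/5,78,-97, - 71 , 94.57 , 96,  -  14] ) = [-97, - 71, - 14.26,-14, 73/5,17,97/3,33.06, 78 , 94.57, 96] 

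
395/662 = 395/662 = 0.60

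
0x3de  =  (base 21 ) 253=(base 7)2613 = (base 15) 460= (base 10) 990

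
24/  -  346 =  - 12/173 = - 0.07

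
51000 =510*100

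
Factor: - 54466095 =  -3^1*5^1*3631073^1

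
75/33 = 25/11 = 2.27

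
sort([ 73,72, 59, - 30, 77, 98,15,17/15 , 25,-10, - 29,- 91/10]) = [ - 30, - 29, - 10 , -91/10,17/15,15,  25, 59, 72 , 73, 77,98]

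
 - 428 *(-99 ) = 42372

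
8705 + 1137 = 9842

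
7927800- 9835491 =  - 1907691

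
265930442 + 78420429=344350871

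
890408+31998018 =32888426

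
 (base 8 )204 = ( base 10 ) 132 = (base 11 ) 110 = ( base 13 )a2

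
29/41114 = 29/41114  =  0.00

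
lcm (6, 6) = 6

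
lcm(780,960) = 12480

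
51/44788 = 51/44788= 0.00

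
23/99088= 23/99088 = 0.00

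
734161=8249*89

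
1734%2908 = 1734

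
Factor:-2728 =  - 2^3*11^1*31^1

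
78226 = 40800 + 37426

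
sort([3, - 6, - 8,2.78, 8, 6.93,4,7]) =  [ -8, - 6, 2.78, 3, 4,6.93,  7, 8] 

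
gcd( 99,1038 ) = 3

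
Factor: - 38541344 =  - 2^5* 373^1*3229^1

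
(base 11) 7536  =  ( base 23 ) IJ2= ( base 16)26e9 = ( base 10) 9961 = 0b10011011101001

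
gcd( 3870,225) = 45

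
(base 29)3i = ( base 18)5f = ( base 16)69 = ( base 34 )33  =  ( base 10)105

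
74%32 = 10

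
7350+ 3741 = 11091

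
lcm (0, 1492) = 0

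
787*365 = 287255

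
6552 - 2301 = 4251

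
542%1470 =542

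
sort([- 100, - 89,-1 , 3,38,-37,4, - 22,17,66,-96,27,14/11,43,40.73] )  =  [ - 100, - 96 , - 89,-37, - 22, - 1,14/11,3, 4,17 , 27,38,40.73, 43,66 ] 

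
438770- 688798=  -  250028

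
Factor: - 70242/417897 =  - 2^1*3^(-1) * 23^1*59^(-1)*509^1*787^( - 1) = - 23414/139299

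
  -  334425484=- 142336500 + -192088984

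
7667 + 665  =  8332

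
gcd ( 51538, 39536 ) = 706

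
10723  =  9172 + 1551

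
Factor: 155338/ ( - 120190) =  - 769/595 = -5^( -1)*7^( - 1)*17^( - 1)*769^1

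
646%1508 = 646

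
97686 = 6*16281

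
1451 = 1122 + 329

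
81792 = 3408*24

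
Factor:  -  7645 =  - 5^1*11^1 * 139^1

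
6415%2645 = 1125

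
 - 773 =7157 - 7930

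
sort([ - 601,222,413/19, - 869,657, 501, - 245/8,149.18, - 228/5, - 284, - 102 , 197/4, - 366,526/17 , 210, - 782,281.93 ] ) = [ - 869,-782, - 601, - 366,  -  284, - 102,- 228/5, - 245/8, 413/19,526/17,197/4,149.18,  210,222, 281.93,501, 657 ]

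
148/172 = 37/43 = 0.86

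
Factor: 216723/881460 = 2^( - 2) * 3^ (-1) * 5^( - 1)*13^1*59^( - 1)*83^( - 1)*5557^1 =72241/293820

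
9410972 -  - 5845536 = 15256508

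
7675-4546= 3129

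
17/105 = 17/105 = 0.16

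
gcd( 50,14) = 2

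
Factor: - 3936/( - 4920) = 2^2*5^(-1) =4/5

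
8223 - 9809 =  - 1586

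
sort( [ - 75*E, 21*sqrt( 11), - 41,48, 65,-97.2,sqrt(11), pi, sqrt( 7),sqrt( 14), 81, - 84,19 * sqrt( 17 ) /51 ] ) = [ - 75*E,- 97.2, - 84, - 41, 19*sqrt ( 17)/51, sqrt ( 7 ),pi, sqrt (11 ),sqrt(14), 48,65,21*sqrt( 11), 81 ] 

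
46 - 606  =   - 560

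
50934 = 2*25467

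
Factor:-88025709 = - 3^1*31^1*946513^1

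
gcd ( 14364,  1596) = 1596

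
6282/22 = 285 + 6/11   =  285.55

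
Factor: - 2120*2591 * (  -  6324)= 34737226080 = 2^5*3^1*5^1*17^1*31^1*53^1*2591^1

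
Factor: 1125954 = 2^1 *3^3*29^1*719^1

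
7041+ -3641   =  3400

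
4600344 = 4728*973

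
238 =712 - 474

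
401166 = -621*(-646 )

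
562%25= 12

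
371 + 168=539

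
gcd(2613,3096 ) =3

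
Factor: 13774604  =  2^2*599^1*5749^1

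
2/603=2/603  =  0.00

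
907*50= 45350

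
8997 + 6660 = 15657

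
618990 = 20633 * 30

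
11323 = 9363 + 1960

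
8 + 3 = 11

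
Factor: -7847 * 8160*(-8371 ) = 536007853920 = 2^5*3^1 * 5^1* 7^1*11^1*17^1* 19^1 * 59^1 * 761^1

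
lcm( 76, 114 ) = 228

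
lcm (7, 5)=35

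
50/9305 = 10/1861  =  0.01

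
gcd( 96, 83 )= 1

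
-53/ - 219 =53/219 = 0.24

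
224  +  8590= 8814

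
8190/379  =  8190/379= 21.61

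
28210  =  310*91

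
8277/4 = 2069 + 1/4 = 2069.25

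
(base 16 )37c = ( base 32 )RS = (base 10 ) 892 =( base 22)1IC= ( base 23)1FI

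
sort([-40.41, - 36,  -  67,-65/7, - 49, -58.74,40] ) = [ - 67, -58.74,-49,  -  40.41, - 36,  -  65/7,40]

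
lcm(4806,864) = 76896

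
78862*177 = 13958574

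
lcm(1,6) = 6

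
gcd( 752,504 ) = 8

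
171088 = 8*21386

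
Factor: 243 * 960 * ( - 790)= -2^7 * 3^6 * 5^2*79^1 = - 184291200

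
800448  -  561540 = 238908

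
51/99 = 17/33 = 0.52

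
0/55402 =0=0.00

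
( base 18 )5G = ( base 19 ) 5b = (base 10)106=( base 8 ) 152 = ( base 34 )34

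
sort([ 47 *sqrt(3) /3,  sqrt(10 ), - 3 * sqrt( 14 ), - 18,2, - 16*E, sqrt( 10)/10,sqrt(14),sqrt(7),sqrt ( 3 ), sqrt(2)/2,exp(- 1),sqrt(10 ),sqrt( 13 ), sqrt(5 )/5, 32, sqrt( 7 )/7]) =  [ - 16*E,- 18, - 3*sqrt(14 ), sqrt(10 ) /10,exp ( - 1),sqrt(7 )/7, sqrt(5) /5, sqrt( 2)/2,sqrt( 3),2,sqrt(7 ) , sqrt ( 10),sqrt(10),sqrt (13 ),  sqrt( 14 ),47*sqrt(3)/3,32]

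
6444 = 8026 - 1582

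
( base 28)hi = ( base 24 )KE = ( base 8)756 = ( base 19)170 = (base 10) 494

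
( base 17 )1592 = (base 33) 5WC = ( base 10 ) 6513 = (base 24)B79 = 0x1971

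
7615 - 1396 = 6219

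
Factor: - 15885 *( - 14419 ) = 229045815=3^2*5^1*353^1*14419^1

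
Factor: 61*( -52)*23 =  - 72956= - 2^2*13^1 * 23^1*61^1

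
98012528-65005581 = 33006947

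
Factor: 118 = 2^1 * 59^1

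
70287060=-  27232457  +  97519517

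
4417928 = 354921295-350503367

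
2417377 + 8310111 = 10727488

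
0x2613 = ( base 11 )7361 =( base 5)302442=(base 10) 9747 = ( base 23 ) I9I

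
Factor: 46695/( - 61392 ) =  - 2^( - 4)*5^1*11^1*283^1*1279^( - 1 ) = - 15565/20464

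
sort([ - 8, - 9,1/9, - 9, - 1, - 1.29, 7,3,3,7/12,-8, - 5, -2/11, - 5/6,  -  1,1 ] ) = [ - 9, - 9,  -  8 , - 8, -5 , - 1.29, - 1,-1, - 5/6,- 2/11,1/9,7/12,1,3,3,7 ]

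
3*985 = 2955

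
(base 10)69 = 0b1000101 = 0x45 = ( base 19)3c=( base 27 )2f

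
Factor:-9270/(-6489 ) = 2^1*5^1*7^( - 1) = 10/7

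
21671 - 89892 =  - 68221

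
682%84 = 10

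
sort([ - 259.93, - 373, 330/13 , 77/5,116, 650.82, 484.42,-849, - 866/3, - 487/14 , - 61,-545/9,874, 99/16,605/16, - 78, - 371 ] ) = [ -849, - 373, - 371, - 866/3, - 259.93, - 78, - 61, - 545/9, - 487/14, 99/16  ,  77/5,  330/13,605/16, 116,484.42, 650.82,874 ]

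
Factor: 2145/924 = 65/28 = 2^ ( - 2 )*5^1*7^( - 1 )*13^1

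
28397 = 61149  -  32752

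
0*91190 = 0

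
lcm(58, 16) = 464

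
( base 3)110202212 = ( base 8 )22137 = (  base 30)AAB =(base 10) 9311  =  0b10010001011111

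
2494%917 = 660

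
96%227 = 96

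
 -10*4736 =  - 47360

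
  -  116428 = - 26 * 4478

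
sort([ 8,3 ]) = [3, 8]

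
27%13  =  1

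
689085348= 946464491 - 257379143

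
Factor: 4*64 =2^8=256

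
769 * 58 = 44602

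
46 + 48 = 94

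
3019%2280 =739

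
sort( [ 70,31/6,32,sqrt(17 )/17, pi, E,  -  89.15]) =[-89.15,sqrt(17)/17,E,pi,31/6,32,70 ] 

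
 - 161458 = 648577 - 810035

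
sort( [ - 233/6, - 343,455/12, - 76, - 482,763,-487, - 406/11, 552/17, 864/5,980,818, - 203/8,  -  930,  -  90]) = [ - 930, - 487,- 482,  -  343, - 90,-76,- 233/6 , - 406/11, - 203/8, 552/17,455/12,864/5,763, 818,980] 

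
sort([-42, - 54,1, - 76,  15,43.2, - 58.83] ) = [-76,  -  58.83, - 54, - 42, 1 , 15,43.2 ] 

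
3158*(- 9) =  - 28422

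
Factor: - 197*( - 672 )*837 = 2^5 * 3^4*7^1*31^1*197^1 =110805408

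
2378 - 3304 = - 926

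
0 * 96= 0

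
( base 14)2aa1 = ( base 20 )ij9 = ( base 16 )1DA5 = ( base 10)7589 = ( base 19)1208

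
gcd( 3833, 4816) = 1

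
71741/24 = 2989  +  5/24 = 2989.21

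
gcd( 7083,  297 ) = 9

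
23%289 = 23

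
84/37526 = 42/18763 = 0.00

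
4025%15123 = 4025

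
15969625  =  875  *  18251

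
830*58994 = 48965020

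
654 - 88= 566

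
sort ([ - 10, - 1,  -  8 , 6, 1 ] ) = [-10, - 8 , -1,1, 6]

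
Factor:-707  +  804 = 97 = 97^1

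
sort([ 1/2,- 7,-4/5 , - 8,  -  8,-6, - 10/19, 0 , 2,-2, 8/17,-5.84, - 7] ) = [  -  8 ,-8, - 7, - 7, - 6,-5.84, - 2, - 4/5,  -  10/19, 0, 8/17, 1/2, 2]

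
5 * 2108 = 10540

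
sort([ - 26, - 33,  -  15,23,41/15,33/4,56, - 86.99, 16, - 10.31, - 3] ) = [ - 86.99, - 33, - 26, - 15, - 10.31, - 3,41/15, 33/4,16,23,56]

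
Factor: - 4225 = -5^2*13^2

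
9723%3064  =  531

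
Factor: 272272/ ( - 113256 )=  -  238/99 = - 2^1* 3^( - 2)*7^1*11^(- 1)*17^1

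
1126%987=139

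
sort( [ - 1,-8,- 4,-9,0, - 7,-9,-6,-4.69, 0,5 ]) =[-9 , - 9,-8,-7, - 6,-4.69,-4, - 1,0, 0,5] 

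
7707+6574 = 14281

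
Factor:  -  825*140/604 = - 28875/151= - 3^1*5^3*7^1*11^1*151^( - 1)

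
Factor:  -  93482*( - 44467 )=2^1*43^1*53^1*839^1*1087^1 = 4156864094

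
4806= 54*89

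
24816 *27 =670032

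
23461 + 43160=66621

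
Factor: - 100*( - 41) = 4100 = 2^2 * 5^2*41^1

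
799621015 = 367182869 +432438146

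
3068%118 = 0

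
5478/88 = 249/4  =  62.25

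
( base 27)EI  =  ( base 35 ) bb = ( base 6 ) 1500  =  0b110001100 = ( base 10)396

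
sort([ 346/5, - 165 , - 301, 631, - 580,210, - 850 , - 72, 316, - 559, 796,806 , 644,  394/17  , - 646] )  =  [  -  850 , - 646, - 580, - 559, - 301, - 165, - 72, 394/17,346/5,210,316, 631 , 644,796 , 806] 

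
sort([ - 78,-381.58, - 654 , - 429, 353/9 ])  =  [ - 654, - 429, - 381.58, - 78,353/9]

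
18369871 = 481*38191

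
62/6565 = 62/6565 =0.01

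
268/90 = 2 + 44/45=2.98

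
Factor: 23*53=1219  =  23^1*53^1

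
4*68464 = 273856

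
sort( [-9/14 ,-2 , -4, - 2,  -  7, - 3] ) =[ - 7, - 4, - 3, - 2, - 2, - 9/14 ]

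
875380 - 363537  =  511843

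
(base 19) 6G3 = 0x9A9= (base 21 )5CG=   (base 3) 10101121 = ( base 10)2473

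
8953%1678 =563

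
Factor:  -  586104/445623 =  - 195368/148541 = - 2^3*89^( - 1)*1669^(-1 )*24421^1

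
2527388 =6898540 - 4371152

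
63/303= 21/101 = 0.21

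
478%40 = 38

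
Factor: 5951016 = 2^3*3^3*27551^1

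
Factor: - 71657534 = -2^1*13^1*2756059^1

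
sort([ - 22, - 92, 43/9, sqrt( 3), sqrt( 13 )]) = [ - 92 , - 22, sqrt(3 ), sqrt(13), 43/9]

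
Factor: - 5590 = -2^1*5^1*13^1 * 43^1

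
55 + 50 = 105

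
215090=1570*137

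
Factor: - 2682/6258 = -3/7 = - 3^1*7^ ( - 1 ) 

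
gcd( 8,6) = 2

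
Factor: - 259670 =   -  2^1*5^1*23^1*1129^1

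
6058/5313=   1+ 745/5313 = 1.14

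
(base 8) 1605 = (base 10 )901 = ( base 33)ra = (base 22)1il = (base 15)401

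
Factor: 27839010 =2^1 *3^1 * 5^1*927967^1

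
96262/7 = 13751  +  5/7 = 13751.71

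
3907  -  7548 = - 3641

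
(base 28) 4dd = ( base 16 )db9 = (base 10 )3513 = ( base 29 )454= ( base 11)2704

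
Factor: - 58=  - 2^1*29^1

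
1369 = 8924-7555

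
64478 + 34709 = 99187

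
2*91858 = 183716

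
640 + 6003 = 6643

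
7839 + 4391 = 12230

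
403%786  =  403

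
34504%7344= 5128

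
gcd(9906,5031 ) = 39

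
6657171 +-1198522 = 5458649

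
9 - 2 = 7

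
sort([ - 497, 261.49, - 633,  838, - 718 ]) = [ - 718, - 633, - 497,  261.49,838]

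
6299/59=106 + 45/59 = 106.76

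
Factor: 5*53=5^1*53^1 = 265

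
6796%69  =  34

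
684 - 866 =  -  182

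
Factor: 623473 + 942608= 3^3*11^1*5273^1=1566081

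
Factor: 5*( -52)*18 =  - 2^3*3^2*5^1 * 13^1 = -4680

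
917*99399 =91148883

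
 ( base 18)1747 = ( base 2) 1111111110011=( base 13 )3952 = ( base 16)1FF3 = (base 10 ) 8179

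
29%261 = 29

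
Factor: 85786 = 2^1*59^1*727^1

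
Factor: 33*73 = 3^1*11^1*73^1 =2409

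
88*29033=2554904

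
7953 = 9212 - 1259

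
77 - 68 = 9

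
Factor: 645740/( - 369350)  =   - 778/445 = - 2^1 * 5^( - 1 ) * 89^( - 1 )  *389^1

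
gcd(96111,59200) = 1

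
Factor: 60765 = 3^1*5^1* 4051^1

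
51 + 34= 85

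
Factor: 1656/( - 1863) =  - 2^3*3^(-2)=-8/9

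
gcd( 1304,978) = 326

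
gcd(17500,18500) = 500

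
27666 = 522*53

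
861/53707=861/53707 = 0.02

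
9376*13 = 121888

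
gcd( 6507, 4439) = 1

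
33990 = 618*55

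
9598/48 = 199+ 23/24 = 199.96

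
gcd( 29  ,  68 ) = 1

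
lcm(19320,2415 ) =19320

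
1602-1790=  - 188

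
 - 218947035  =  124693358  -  343640393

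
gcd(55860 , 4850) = 10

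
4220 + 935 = 5155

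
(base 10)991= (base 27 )19j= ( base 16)3DF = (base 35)SB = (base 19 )2E3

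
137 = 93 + 44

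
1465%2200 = 1465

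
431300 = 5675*76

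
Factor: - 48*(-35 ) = 1680 = 2^4*3^1*5^1*7^1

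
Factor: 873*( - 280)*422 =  - 2^4 * 3^2*5^1 * 7^1 * 97^1*211^1 = -  103153680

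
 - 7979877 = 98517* (-81)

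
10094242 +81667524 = 91761766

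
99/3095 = 99/3095 = 0.03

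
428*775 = 331700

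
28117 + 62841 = 90958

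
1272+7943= 9215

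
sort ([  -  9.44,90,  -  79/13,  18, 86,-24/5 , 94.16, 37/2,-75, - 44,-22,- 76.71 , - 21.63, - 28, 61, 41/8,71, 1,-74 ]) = [ - 76.71,-75,- 74, - 44, - 28,-22,-21.63, - 9.44, - 79/13,-24/5, 1,41/8, 18,37/2, 61,71, 86, 90, 94.16 ] 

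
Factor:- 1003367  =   - 1003367^1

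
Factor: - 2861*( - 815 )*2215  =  5^2* 163^1*443^1*2861^1 = 5164748725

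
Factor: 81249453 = 3^3*19^1*251^1*631^1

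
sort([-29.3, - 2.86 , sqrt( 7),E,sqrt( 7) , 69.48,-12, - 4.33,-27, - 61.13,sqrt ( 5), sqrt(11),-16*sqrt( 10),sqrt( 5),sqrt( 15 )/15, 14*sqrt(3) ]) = [ - 61.13,-16*sqrt( 10), - 29.3, - 27, - 12,-4.33,-2.86,sqrt ( 15) /15,sqrt( 5 ),sqrt(5),  sqrt( 7),sqrt( 7 ) , E,sqrt( 11), 14*sqrt( 3),69.48]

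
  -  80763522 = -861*93802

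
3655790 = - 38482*( - 95)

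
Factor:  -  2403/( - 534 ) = 2^(-1 )*3^2 = 9/2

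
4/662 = 2/331 = 0.01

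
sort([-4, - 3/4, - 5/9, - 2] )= [ - 4, - 2, -3/4,-5/9]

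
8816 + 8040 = 16856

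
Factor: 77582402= 2^1*38791201^1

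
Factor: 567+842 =1409 = 1409^1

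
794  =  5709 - 4915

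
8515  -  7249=1266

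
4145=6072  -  1927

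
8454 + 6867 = 15321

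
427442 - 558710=-131268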